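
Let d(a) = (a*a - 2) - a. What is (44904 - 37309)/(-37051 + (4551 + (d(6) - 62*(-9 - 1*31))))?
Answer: -7595/29992 ≈ -0.25323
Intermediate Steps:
d(a) = -2 + a**2 - a (d(a) = (a**2 - 2) - a = (-2 + a**2) - a = -2 + a**2 - a)
(44904 - 37309)/(-37051 + (4551 + (d(6) - 62*(-9 - 1*31)))) = (44904 - 37309)/(-37051 + (4551 + ((-2 + 6**2 - 1*6) - 62*(-9 - 1*31)))) = 7595/(-37051 + (4551 + ((-2 + 36 - 6) - 62*(-9 - 31)))) = 7595/(-37051 + (4551 + (28 - 62*(-40)))) = 7595/(-37051 + (4551 + (28 + 2480))) = 7595/(-37051 + (4551 + 2508)) = 7595/(-37051 + 7059) = 7595/(-29992) = 7595*(-1/29992) = -7595/29992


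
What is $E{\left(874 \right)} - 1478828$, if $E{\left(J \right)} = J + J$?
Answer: $-1477080$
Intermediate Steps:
$E{\left(J \right)} = 2 J$
$E{\left(874 \right)} - 1478828 = 2 \cdot 874 - 1478828 = 1748 - 1478828 = -1477080$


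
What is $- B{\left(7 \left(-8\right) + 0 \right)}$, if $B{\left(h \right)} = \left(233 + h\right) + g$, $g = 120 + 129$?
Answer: $-426$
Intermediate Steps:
$g = 249$
$B{\left(h \right)} = 482 + h$ ($B{\left(h \right)} = \left(233 + h\right) + 249 = 482 + h$)
$- B{\left(7 \left(-8\right) + 0 \right)} = - (482 + \left(7 \left(-8\right) + 0\right)) = - (482 + \left(-56 + 0\right)) = - (482 - 56) = \left(-1\right) 426 = -426$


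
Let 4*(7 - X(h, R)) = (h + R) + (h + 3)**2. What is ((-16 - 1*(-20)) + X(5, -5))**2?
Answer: 25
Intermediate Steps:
X(h, R) = 7 - R/4 - h/4 - (3 + h)**2/4 (X(h, R) = 7 - ((h + R) + (h + 3)**2)/4 = 7 - ((R + h) + (3 + h)**2)/4 = 7 - (R + h + (3 + h)**2)/4 = 7 + (-R/4 - h/4 - (3 + h)**2/4) = 7 - R/4 - h/4 - (3 + h)**2/4)
((-16 - 1*(-20)) + X(5, -5))**2 = ((-16 - 1*(-20)) + (7 - 1/4*(-5) - 1/4*5 - (3 + 5)**2/4))**2 = ((-16 + 20) + (7 + 5/4 - 5/4 - 1/4*8**2))**2 = (4 + (7 + 5/4 - 5/4 - 1/4*64))**2 = (4 + (7 + 5/4 - 5/4 - 16))**2 = (4 - 9)**2 = (-5)**2 = 25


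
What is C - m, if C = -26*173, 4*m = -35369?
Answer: 17377/4 ≈ 4344.3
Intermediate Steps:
m = -35369/4 (m = (1/4)*(-35369) = -35369/4 ≈ -8842.3)
C = -4498
C - m = -4498 - 1*(-35369/4) = -4498 + 35369/4 = 17377/4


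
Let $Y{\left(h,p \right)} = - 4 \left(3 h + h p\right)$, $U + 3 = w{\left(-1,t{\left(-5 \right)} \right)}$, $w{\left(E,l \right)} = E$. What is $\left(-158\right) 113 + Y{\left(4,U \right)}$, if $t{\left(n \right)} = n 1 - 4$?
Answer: $-17838$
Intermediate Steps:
$t{\left(n \right)} = -4 + n$ ($t{\left(n \right)} = n - 4 = -4 + n$)
$U = -4$ ($U = -3 - 1 = -4$)
$Y{\left(h,p \right)} = - 12 h - 4 h p$
$\left(-158\right) 113 + Y{\left(4,U \right)} = \left(-158\right) 113 - 16 \left(3 - 4\right) = -17854 - 16 \left(-1\right) = -17854 + 16 = -17838$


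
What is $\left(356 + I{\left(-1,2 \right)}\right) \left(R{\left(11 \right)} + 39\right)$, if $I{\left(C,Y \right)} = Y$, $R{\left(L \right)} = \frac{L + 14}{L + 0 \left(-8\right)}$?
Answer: $\frac{162532}{11} \approx 14776.0$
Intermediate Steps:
$R{\left(L \right)} = \frac{14 + L}{L}$ ($R{\left(L \right)} = \frac{14 + L}{L + 0} = \frac{14 + L}{L}$)
$\left(356 + I{\left(-1,2 \right)}\right) \left(R{\left(11 \right)} + 39\right) = \left(356 + 2\right) \left(\frac{14 + 11}{11} + 39\right) = 358 \left(\frac{1}{11} \cdot 25 + 39\right) = 358 \left(\frac{25}{11} + 39\right) = 358 \cdot \frac{454}{11} = \frac{162532}{11}$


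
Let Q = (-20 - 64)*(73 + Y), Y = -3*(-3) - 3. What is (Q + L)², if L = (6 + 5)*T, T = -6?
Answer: 44916804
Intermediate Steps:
Y = 6 (Y = 9 - 3 = 6)
Q = -6636 (Q = (-20 - 64)*(73 + 6) = -84*79 = -6636)
L = -66 (L = (6 + 5)*(-6) = 11*(-6) = -66)
(Q + L)² = (-6636 - 66)² = (-6702)² = 44916804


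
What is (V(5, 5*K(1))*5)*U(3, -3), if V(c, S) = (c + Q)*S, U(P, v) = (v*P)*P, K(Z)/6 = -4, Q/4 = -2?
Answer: -48600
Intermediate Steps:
Q = -8 (Q = 4*(-2) = -8)
K(Z) = -24 (K(Z) = 6*(-4) = -24)
U(P, v) = v*P² (U(P, v) = (P*v)*P = v*P²)
V(c, S) = S*(-8 + c) (V(c, S) = (c - 8)*S = (-8 + c)*S = S*(-8 + c))
(V(5, 5*K(1))*5)*U(3, -3) = (((5*(-24))*(-8 + 5))*5)*(-3*3²) = (-120*(-3)*5)*(-3*9) = (360*5)*(-27) = 1800*(-27) = -48600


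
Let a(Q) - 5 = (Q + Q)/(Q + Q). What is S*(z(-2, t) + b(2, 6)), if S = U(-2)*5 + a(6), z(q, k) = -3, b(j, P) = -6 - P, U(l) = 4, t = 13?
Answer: -390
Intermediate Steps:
a(Q) = 6 (a(Q) = 5 + (Q + Q)/(Q + Q) = 5 + (2*Q)/((2*Q)) = 5 + (2*Q)*(1/(2*Q)) = 5 + 1 = 6)
S = 26 (S = 4*5 + 6 = 20 + 6 = 26)
S*(z(-2, t) + b(2, 6)) = 26*(-3 + (-6 - 1*6)) = 26*(-3 + (-6 - 6)) = 26*(-3 - 12) = 26*(-15) = -390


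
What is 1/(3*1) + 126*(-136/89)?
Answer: -51319/267 ≈ -192.21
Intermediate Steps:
1/(3*1) + 126*(-136/89) = 1/3 + 126*(-136*1/89) = ⅓ + 126*(-136/89) = ⅓ - 17136/89 = -51319/267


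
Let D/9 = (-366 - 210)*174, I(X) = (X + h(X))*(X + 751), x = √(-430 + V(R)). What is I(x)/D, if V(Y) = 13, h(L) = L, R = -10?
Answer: 139/150336 - 751*I*√417/451008 ≈ 0.0009246 - 0.034003*I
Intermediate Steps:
x = I*√417 (x = √(-430 + 13) = √(-417) = I*√417 ≈ 20.421*I)
I(X) = 2*X*(751 + X) (I(X) = (X + X)*(X + 751) = (2*X)*(751 + X) = 2*X*(751 + X))
D = -902016 (D = 9*((-366 - 210)*174) = 9*(-576*174) = 9*(-100224) = -902016)
I(x)/D = (2*(I*√417)*(751 + I*√417))/(-902016) = (2*I*√417*(751 + I*√417))*(-1/902016) = -I*√417*(751 + I*√417)/451008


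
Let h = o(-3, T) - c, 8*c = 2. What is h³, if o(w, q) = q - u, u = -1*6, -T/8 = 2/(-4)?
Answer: 59319/64 ≈ 926.86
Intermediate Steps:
T = 4 (T = -16/(-4) = -16*(-1)/4 = -8*(-½) = 4)
c = ¼ (c = (⅛)*2 = ¼ ≈ 0.25000)
u = -6
o(w, q) = 6 + q (o(w, q) = q - 1*(-6) = q + 6 = 6 + q)
h = 39/4 (h = (6 + 4) - 1*¼ = 10 - ¼ = 39/4 ≈ 9.7500)
h³ = (39/4)³ = 59319/64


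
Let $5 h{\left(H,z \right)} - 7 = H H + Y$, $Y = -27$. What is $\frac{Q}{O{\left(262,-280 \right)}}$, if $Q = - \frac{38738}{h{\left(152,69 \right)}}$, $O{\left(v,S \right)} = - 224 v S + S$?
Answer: $- \frac{2767}{5418922832} \approx -5.1062 \cdot 10^{-7}$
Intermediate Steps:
$h{\left(H,z \right)} = -4 + \frac{H^{2}}{5}$ ($h{\left(H,z \right)} = \frac{7}{5} + \frac{H H - 27}{5} = \frac{7}{5} + \frac{H^{2} - 27}{5} = \frac{7}{5} + \frac{-27 + H^{2}}{5} = \frac{7}{5} + \left(- \frac{27}{5} + \frac{H^{2}}{5}\right) = -4 + \frac{H^{2}}{5}$)
$O{\left(v,S \right)} = S - 224 S v$ ($O{\left(v,S \right)} = - 224 S v + S = S - 224 S v$)
$Q = - \frac{96845}{11542}$ ($Q = - \frac{38738}{-4 + \frac{152^{2}}{5}} = - \frac{38738}{-4 + \frac{1}{5} \cdot 23104} = - \frac{38738}{-4 + \frac{23104}{5}} = - \frac{38738}{\frac{23084}{5}} = \left(-38738\right) \frac{5}{23084} = - \frac{96845}{11542} \approx -8.3907$)
$\frac{Q}{O{\left(262,-280 \right)}} = - \frac{96845}{11542 \left(- 280 \left(1 - 58688\right)\right)} = - \frac{96845}{11542 \left(\left(-280\right) \left(-58687\right)\right)} = - \frac{96845}{11542 \cdot 16432360} = \left(- \frac{96845}{11542}\right) \frac{1}{16432360} = - \frac{2767}{5418922832}$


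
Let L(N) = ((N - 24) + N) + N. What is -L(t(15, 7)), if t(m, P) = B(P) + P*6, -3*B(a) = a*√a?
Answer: -102 + 7*√7 ≈ -83.480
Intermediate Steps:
B(a) = -a^(3/2)/3 (B(a) = -a*√a/3 = -a^(3/2)/3)
t(m, P) = 6*P - P^(3/2)/3 (t(m, P) = -P^(3/2)/3 + P*6 = -P^(3/2)/3 + 6*P = 6*P - P^(3/2)/3)
L(N) = -24 + 3*N (L(N) = ((-24 + N) + N) + N = (-24 + 2*N) + N = -24 + 3*N)
-L(t(15, 7)) = -(-24 + 3*(6*7 - 7*√7/3)) = -(-24 + 3*(42 - 7*√7/3)) = -(-24 + (126 - 7*√7)) = -(102 - 7*√7) = -102 + 7*√7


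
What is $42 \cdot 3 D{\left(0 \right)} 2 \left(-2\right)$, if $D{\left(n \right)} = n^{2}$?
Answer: $0$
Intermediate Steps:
$42 \cdot 3 D{\left(0 \right)} 2 \left(-2\right) = 42 \cdot 3 \cdot 0^{2} \cdot 2 \left(-2\right) = 42 \cdot 3 \cdot 0 \cdot 2 \left(-2\right) = 42 \cdot 0 \cdot 2 \left(-2\right) = 42 \cdot 0 \left(-2\right) = 0 \left(-2\right) = 0$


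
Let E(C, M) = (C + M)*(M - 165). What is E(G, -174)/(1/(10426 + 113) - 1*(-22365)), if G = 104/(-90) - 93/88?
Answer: 277005365169/103710083840 ≈ 2.6710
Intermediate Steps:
G = -8761/3960 (G = 104*(-1/90) - 93*1/88 = -52/45 - 93/88 = -8761/3960 ≈ -2.2124)
E(C, M) = (-165 + M)*(C + M) (E(C, M) = (C + M)*(-165 + M) = (-165 + M)*(C + M))
E(G, -174)/(1/(10426 + 113) - 1*(-22365)) = ((-174)**2 - 165*(-8761/3960) - 165*(-174) - 8761/3960*(-174))/(1/(10426 + 113) - 1*(-22365)) = (30276 + 8761/24 + 28710 + 254069/660)/(1/10539 + 22365) = 78851513/(1320*(1/10539 + 22365)) = 78851513/(1320*(235704736/10539)) = (78851513/1320)*(10539/235704736) = 277005365169/103710083840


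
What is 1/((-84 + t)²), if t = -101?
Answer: 1/34225 ≈ 2.9218e-5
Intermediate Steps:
1/((-84 + t)²) = 1/((-84 - 101)²) = 1/((-185)²) = 1/34225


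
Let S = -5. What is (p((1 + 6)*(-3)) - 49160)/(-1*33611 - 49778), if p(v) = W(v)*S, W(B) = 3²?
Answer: 49205/83389 ≈ 0.59007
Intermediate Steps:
W(B) = 9
p(v) = -45 (p(v) = 9*(-5) = -45)
(p((1 + 6)*(-3)) - 49160)/(-1*33611 - 49778) = (-45 - 49160)/(-1*33611 - 49778) = -49205/(-33611 - 49778) = -49205/(-83389) = -49205*(-1/83389) = 49205/83389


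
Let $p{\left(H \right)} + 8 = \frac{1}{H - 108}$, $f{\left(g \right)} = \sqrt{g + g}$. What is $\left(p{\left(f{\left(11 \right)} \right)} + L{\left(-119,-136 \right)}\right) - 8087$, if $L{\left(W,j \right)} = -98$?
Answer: $- \frac{47691507}{5821} - \frac{\sqrt{22}}{11642} \approx -8193.0$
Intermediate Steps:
$f{\left(g \right)} = \sqrt{2} \sqrt{g}$ ($f{\left(g \right)} = \sqrt{2 g} = \sqrt{2} \sqrt{g}$)
$p{\left(H \right)} = -8 + \frac{1}{-108 + H}$ ($p{\left(H \right)} = -8 + \frac{1}{H - 108} = -8 + \frac{1}{-108 + H}$)
$\left(p{\left(f{\left(11 \right)} \right)} + L{\left(-119,-136 \right)}\right) - 8087 = \left(\frac{865 - 8 \sqrt{2} \sqrt{11}}{-108 + \sqrt{2} \sqrt{11}} - 98\right) - 8087 = \left(\frac{865 - 8 \sqrt{22}}{-108 + \sqrt{22}} - 98\right) - 8087 = \left(-98 + \frac{865 - 8 \sqrt{22}}{-108 + \sqrt{22}}\right) - 8087 = -8185 + \frac{865 - 8 \sqrt{22}}{-108 + \sqrt{22}}$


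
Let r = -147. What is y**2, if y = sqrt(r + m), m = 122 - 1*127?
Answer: -152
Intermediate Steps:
m = -5 (m = 122 - 127 = -5)
y = 2*I*sqrt(38) (y = sqrt(-147 - 5) = sqrt(-152) = 2*I*sqrt(38) ≈ 12.329*I)
y**2 = (2*I*sqrt(38))**2 = -152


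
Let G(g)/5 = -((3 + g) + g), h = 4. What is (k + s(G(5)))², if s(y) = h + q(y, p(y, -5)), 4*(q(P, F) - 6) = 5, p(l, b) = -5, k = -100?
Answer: 126025/16 ≈ 7876.6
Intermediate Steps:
q(P, F) = 29/4 (q(P, F) = 6 + (¼)*5 = 6 + 5/4 = 29/4)
G(g) = -15 - 10*g (G(g) = 5*(-((3 + g) + g)) = 5*(-(3 + 2*g)) = 5*(-3 - 2*g) = -15 - 10*g)
s(y) = 45/4 (s(y) = 4 + 29/4 = 45/4)
(k + s(G(5)))² = (-100 + 45/4)² = (-355/4)² = 126025/16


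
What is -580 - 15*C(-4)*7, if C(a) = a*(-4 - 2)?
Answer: -3100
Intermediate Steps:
C(a) = -6*a (C(a) = a*(-6) = -6*a)
-580 - 15*C(-4)*7 = -580 - (-90)*(-4)*7 = -580 - 15*24*7 = -580 - 360*7 = -580 - 2520 = -3100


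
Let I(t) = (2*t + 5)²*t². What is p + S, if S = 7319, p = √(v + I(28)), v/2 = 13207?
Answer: 7319 + √2943678 ≈ 9034.7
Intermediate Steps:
I(t) = t²*(5 + 2*t)² (I(t) = (5 + 2*t)²*t² = t²*(5 + 2*t)²)
v = 26414 (v = 2*13207 = 26414)
p = √2943678 (p = √(26414 + 28²*(5 + 2*28)²) = √(26414 + 784*(5 + 56)²) = √(26414 + 784*61²) = √(26414 + 784*3721) = √(26414 + 2917264) = √2943678 ≈ 1715.7)
p + S = √2943678 + 7319 = 7319 + √2943678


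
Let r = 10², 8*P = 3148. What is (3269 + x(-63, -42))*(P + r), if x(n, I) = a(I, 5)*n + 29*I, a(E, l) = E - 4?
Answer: 4884663/2 ≈ 2.4423e+6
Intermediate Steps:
P = 787/2 (P = (⅛)*3148 = 787/2 ≈ 393.50)
a(E, l) = -4 + E
x(n, I) = 29*I + n*(-4 + I) (x(n, I) = (-4 + I)*n + 29*I = n*(-4 + I) + 29*I = 29*I + n*(-4 + I))
r = 100
(3269 + x(-63, -42))*(P + r) = (3269 + (29*(-42) - 63*(-4 - 42)))*(787/2 + 100) = (3269 + (-1218 - 63*(-46)))*(987/2) = (3269 + (-1218 + 2898))*(987/2) = (3269 + 1680)*(987/2) = 4949*(987/2) = 4884663/2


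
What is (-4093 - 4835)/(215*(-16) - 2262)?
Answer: 4464/2851 ≈ 1.5658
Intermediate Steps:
(-4093 - 4835)/(215*(-16) - 2262) = -8928/(-3440 - 2262) = -8928/(-5702) = -8928*(-1/5702) = 4464/2851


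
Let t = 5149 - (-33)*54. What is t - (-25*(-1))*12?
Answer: 6631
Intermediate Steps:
t = 6931 (t = 5149 - 1*(-1782) = 5149 + 1782 = 6931)
t - (-25*(-1))*12 = 6931 - (-25*(-1))*12 = 6931 - 25*12 = 6931 - 1*300 = 6931 - 300 = 6631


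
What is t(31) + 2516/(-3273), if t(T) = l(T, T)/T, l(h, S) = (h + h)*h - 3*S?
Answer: 190591/3273 ≈ 58.231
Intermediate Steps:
l(h, S) = -3*S + 2*h**2 (l(h, S) = (2*h)*h - 3*S = 2*h**2 - 3*S = -3*S + 2*h**2)
t(T) = (-3*T + 2*T**2)/T
t(31) + 2516/(-3273) = (-3 + 2*31) + 2516/(-3273) = (-3 + 62) + 2516*(-1/3273) = 59 - 2516/3273 = 190591/3273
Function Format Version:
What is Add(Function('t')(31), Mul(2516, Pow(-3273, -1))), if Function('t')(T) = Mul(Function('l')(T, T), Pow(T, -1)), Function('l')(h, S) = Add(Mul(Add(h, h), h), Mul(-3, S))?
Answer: Rational(190591, 3273) ≈ 58.231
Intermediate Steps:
Function('l')(h, S) = Add(Mul(-3, S), Mul(2, Pow(h, 2))) (Function('l')(h, S) = Add(Mul(Mul(2, h), h), Mul(-3, S)) = Add(Mul(2, Pow(h, 2)), Mul(-3, S)) = Add(Mul(-3, S), Mul(2, Pow(h, 2))))
Function('t')(T) = Mul(Pow(T, -1), Add(Mul(-3, T), Mul(2, Pow(T, 2)))) (Function('t')(T) = Mul(Add(Mul(-3, T), Mul(2, Pow(T, 2))), Pow(T, -1)) = Mul(Pow(T, -1), Add(Mul(-3, T), Mul(2, Pow(T, 2)))))
Add(Function('t')(31), Mul(2516, Pow(-3273, -1))) = Add(Add(-3, Mul(2, 31)), Mul(2516, Pow(-3273, -1))) = Add(Add(-3, 62), Mul(2516, Rational(-1, 3273))) = Add(59, Rational(-2516, 3273)) = Rational(190591, 3273)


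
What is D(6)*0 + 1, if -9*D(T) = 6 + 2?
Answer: 1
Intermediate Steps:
D(T) = -8/9 (D(T) = -(6 + 2)/9 = -⅑*8 = -8/9)
D(6)*0 + 1 = -8/9*0 + 1 = 0 + 1 = 1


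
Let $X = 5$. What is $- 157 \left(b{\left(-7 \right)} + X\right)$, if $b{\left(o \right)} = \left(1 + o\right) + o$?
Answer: $1256$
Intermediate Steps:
$b{\left(o \right)} = 1 + 2 o$
$- 157 \left(b{\left(-7 \right)} + X\right) = - 157 \left(\left(1 + 2 \left(-7\right)\right) + 5\right) = - 157 \left(\left(1 - 14\right) + 5\right) = - 157 \left(-13 + 5\right) = \left(-157\right) \left(-8\right) = 1256$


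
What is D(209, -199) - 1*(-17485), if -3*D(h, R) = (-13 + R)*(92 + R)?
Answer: 29771/3 ≈ 9923.7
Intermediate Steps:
D(h, R) = -(-13 + R)*(92 + R)/3
D(209, -199) - 1*(-17485) = (1196/3 - 79/3*(-199) - ⅓*(-199)²) - 1*(-17485) = (1196/3 + 15721/3 - ⅓*39601) + 17485 = (1196/3 + 15721/3 - 39601/3) + 17485 = -22684/3 + 17485 = 29771/3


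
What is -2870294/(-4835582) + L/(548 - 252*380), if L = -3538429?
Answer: 8691825006503/230202716692 ≈ 37.757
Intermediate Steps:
-2870294/(-4835582) + L/(548 - 252*380) = -2870294/(-4835582) - 3538429/(548 - 252*380) = -2870294*(-1/4835582) - 3538429/(548 - 95760) = 1435147/2417791 - 3538429/(-95212) = 1435147/2417791 - 3538429*(-1/95212) = 1435147/2417791 + 3538429/95212 = 8691825006503/230202716692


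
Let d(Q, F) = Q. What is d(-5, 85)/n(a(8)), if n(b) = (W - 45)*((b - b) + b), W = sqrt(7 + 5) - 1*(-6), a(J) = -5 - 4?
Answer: -65/4527 - 10*sqrt(3)/13581 ≈ -0.015634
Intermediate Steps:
a(J) = -9
W = 6 + 2*sqrt(3) (W = sqrt(12) + 6 = 2*sqrt(3) + 6 = 6 + 2*sqrt(3) ≈ 9.4641)
n(b) = b*(-39 + 2*sqrt(3)) (n(b) = ((6 + 2*sqrt(3)) - 45)*((b - b) + b) = (-39 + 2*sqrt(3))*(0 + b) = (-39 + 2*sqrt(3))*b = b*(-39 + 2*sqrt(3)))
d(-5, 85)/n(a(8)) = -5*(-1/(9*(-39 + 2*sqrt(3)))) = -5/(351 - 18*sqrt(3))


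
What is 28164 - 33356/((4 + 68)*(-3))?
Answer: 1529195/54 ≈ 28318.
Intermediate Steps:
28164 - 33356/((4 + 68)*(-3)) = 28164 - 33356/(72*(-3)) = 28164 - 33356/(-216) = 28164 - 33356*(-1)/216 = 28164 - 1*(-8339/54) = 28164 + 8339/54 = 1529195/54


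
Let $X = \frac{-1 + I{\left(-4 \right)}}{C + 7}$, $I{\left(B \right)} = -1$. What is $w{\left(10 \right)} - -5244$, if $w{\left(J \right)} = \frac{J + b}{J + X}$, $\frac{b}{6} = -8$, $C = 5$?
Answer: $\frac{309168}{59} \approx 5240.1$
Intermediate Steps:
$b = -48$ ($b = 6 \left(-8\right) = -48$)
$X = - \frac{1}{6}$ ($X = \frac{-1 - 1}{5 + 7} = - \frac{2}{12} = \left(-2\right) \frac{1}{12} = - \frac{1}{6} \approx -0.16667$)
$w{\left(J \right)} = \frac{-48 + J}{- \frac{1}{6} + J}$ ($w{\left(J \right)} = \frac{J - 48}{J - \frac{1}{6}} = \frac{-48 + J}{- \frac{1}{6} + J}$)
$w{\left(10 \right)} - -5244 = \frac{6 \left(-48 + 10\right)}{-1 + 6 \cdot 10} - -5244 = 6 \frac{1}{-1 + 60} \left(-38\right) + 5244 = 6 \cdot \frac{1}{59} \left(-38\right) + 5244 = - \frac{228}{59} + 5244 = \frac{309168}{59}$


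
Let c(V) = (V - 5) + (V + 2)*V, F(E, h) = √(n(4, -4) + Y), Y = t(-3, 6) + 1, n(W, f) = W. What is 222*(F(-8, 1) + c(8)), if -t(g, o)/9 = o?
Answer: 18426 + 1554*I ≈ 18426.0 + 1554.0*I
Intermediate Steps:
t(g, o) = -9*o
Y = -53 (Y = -9*6 + 1 = -54 + 1 = -53)
F(E, h) = 7*I (F(E, h) = √(4 - 53) = √(-49) = 7*I)
c(V) = -5 + V + V*(2 + V) (c(V) = (-5 + V) + (2 + V)*V = (-5 + V) + V*(2 + V) = -5 + V + V*(2 + V))
222*(F(-8, 1) + c(8)) = 222*(7*I + (-5 + 8² + 3*8)) = 222*(7*I + (-5 + 64 + 24)) = 222*(7*I + 83) = 222*(83 + 7*I) = 18426 + 1554*I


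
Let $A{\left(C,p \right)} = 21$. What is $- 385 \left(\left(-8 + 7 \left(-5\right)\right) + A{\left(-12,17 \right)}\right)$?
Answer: $8470$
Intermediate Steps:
$- 385 \left(\left(-8 + 7 \left(-5\right)\right) + A{\left(-12,17 \right)}\right) = - 385 \left(\left(-8 + 7 \left(-5\right)\right) + 21\right) = - 385 \left(\left(-8 - 35\right) + 21\right) = - 385 \left(-43 + 21\right) = \left(-385\right) \left(-22\right) = 8470$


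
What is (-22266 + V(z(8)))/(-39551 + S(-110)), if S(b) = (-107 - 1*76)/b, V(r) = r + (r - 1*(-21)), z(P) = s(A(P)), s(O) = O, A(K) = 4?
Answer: 2446070/4350427 ≈ 0.56226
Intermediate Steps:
z(P) = 4
V(r) = 21 + 2*r (V(r) = r + (r + 21) = r + (21 + r) = 21 + 2*r)
S(b) = -183/b (S(b) = (-107 - 76)/b = -183/b)
(-22266 + V(z(8)))/(-39551 + S(-110)) = (-22266 + (21 + 2*4))/(-39551 - 183/(-110)) = (-22266 + (21 + 8))/(-39551 - 183*(-1/110)) = (-22266 + 29)/(-39551 + 183/110) = -22237/(-4350427/110) = -22237*(-110/4350427) = 2446070/4350427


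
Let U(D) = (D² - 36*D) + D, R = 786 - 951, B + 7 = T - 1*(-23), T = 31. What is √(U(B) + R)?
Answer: √399 ≈ 19.975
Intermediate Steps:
B = 47 (B = -7 + (31 - 1*(-23)) = -7 + (31 + 23) = -7 + 54 = 47)
R = -165
U(D) = D² - 35*D
√(U(B) + R) = √(47*(-35 + 47) - 165) = √(47*12 - 165) = √(564 - 165) = √399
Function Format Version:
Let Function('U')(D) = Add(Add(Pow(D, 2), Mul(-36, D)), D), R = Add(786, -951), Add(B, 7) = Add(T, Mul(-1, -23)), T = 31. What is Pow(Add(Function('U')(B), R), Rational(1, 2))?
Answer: Pow(399, Rational(1, 2)) ≈ 19.975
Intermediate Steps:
B = 47 (B = Add(-7, Add(31, Mul(-1, -23))) = Add(-7, Add(31, 23)) = Add(-7, 54) = 47)
R = -165
Function('U')(D) = Add(Pow(D, 2), Mul(-35, D))
Pow(Add(Function('U')(B), R), Rational(1, 2)) = Pow(Add(Mul(47, Add(-35, 47)), -165), Rational(1, 2)) = Pow(Add(Mul(47, 12), -165), Rational(1, 2)) = Pow(Add(564, -165), Rational(1, 2)) = Pow(399, Rational(1, 2))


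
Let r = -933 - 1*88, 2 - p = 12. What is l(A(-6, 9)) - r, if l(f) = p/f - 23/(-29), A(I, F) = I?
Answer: 89041/87 ≈ 1023.5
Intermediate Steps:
p = -10 (p = 2 - 1*12 = 2 - 12 = -10)
r = -1021 (r = -933 - 88 = -1021)
l(f) = 23/29 - 10/f (l(f) = -10/f - 23/(-29) = -10/f - 23*(-1/29) = -10/f + 23/29 = 23/29 - 10/f)
l(A(-6, 9)) - r = (23/29 - 10/(-6)) - 1*(-1021) = (23/29 - 10*(-1/6)) + 1021 = (23/29 + 5/3) + 1021 = 214/87 + 1021 = 89041/87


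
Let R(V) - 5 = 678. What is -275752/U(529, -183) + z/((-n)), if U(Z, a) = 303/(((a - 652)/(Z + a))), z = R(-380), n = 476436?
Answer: 6094483810487/2774922076 ≈ 2196.3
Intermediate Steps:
R(V) = 683 (R(V) = 5 + 678 = 683)
z = 683
U(Z, a) = 303*(Z + a)/(-652 + a) (U(Z, a) = 303/(((-652 + a)/(Z + a))) = 303*((Z + a)/(-652 + a)) = 303*(Z + a)/(-652 + a))
-275752/U(529, -183) + z/((-n)) = -275752*(-652 - 183)/(303*(529 - 183)) + 683/((-1*476436)) = -275752/(303*346/(-835)) + 683/(-476436) = -275752/(303*(-1/835)*346) + 683*(-1/476436) = -275752/(-104838/835) - 683/476436 = -275752*(-835/104838) - 683/476436 = 115126460/52419 - 683/476436 = 6094483810487/2774922076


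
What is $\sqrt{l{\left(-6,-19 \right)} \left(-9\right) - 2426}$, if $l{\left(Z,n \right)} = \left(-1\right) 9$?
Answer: $i \sqrt{2345} \approx 48.425 i$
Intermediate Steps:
$l{\left(Z,n \right)} = -9$
$\sqrt{l{\left(-6,-19 \right)} \left(-9\right) - 2426} = \sqrt{\left(-9\right) \left(-9\right) - 2426} = \sqrt{81 - 2426} = \sqrt{-2345} = i \sqrt{2345}$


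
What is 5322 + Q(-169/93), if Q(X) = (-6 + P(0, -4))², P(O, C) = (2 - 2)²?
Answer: 5358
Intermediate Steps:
P(O, C) = 0 (P(O, C) = 0² = 0)
Q(X) = 36 (Q(X) = (-6 + 0)² = (-6)² = 36)
5322 + Q(-169/93) = 5322 + 36 = 5358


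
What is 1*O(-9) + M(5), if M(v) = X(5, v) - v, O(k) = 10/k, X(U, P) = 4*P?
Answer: 125/9 ≈ 13.889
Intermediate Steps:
M(v) = 3*v (M(v) = 4*v - v = 3*v)
1*O(-9) + M(5) = 1*(10/(-9)) + 3*5 = 1*(10*(-⅑)) + 15 = 1*(-10/9) + 15 = -10/9 + 15 = 125/9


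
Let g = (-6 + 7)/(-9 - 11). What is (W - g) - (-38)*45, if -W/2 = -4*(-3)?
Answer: 33721/20 ≈ 1686.1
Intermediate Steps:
W = -24 (W = -(-8)*(-3) = -2*12 = -24)
g = -1/20 (g = 1/(-20) = 1*(-1/20) = -1/20 ≈ -0.050000)
(W - g) - (-38)*45 = (-24 - 1*(-1/20)) - (-38)*45 = (-24 + 1/20) - 38*(-45) = -479/20 + 1710 = 33721/20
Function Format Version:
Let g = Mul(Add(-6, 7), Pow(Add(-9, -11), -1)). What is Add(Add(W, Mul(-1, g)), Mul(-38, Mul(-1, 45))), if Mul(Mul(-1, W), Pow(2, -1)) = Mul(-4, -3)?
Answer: Rational(33721, 20) ≈ 1686.1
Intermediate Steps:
W = -24 (W = Mul(-2, Mul(-4, -3)) = Mul(-2, 12) = -24)
g = Rational(-1, 20) (g = Mul(1, Pow(-20, -1)) = Mul(1, Rational(-1, 20)) = Rational(-1, 20) ≈ -0.050000)
Add(Add(W, Mul(-1, g)), Mul(-38, Mul(-1, 45))) = Add(Add(-24, Mul(-1, Rational(-1, 20))), Mul(-38, Mul(-1, 45))) = Add(Add(-24, Rational(1, 20)), Mul(-38, -45)) = Add(Rational(-479, 20), 1710) = Rational(33721, 20)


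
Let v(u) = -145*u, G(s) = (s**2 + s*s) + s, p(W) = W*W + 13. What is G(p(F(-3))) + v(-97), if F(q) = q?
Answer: 15055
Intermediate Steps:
p(W) = 13 + W**2 (p(W) = W**2 + 13 = 13 + W**2)
G(s) = s + 2*s**2 (G(s) = (s**2 + s**2) + s = 2*s**2 + s = s + 2*s**2)
G(p(F(-3))) + v(-97) = (13 + (-3)**2)*(1 + 2*(13 + (-3)**2)) - 145*(-97) = (13 + 9)*(1 + 2*(13 + 9)) + 14065 = 22*(1 + 2*22) + 14065 = 22*(1 + 44) + 14065 = 22*45 + 14065 = 990 + 14065 = 15055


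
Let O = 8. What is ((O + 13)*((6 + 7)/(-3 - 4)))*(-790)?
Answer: 30810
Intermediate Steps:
((O + 13)*((6 + 7)/(-3 - 4)))*(-790) = ((8 + 13)*((6 + 7)/(-3 - 4)))*(-790) = (21*(13/(-7)))*(-790) = (21*(13*(-⅐)))*(-790) = (21*(-13/7))*(-790) = -39*(-790) = 30810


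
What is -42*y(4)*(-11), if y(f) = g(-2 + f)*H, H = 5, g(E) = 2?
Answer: 4620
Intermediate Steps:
y(f) = 10 (y(f) = 2*5 = 10)
-42*y(4)*(-11) = -42*10*(-11) = -420*(-11) = 4620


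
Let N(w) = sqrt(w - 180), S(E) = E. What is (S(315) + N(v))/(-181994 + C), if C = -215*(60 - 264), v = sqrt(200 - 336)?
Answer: -315/138134 - sqrt(-180 + 2*I*sqrt(34))/138134 ≈ -0.0022835 - 9.7177e-5*I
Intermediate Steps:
v = 2*I*sqrt(34) (v = sqrt(-136) = 2*I*sqrt(34) ≈ 11.662*I)
C = 43860 (C = -215*(-204) = 43860)
N(w) = sqrt(-180 + w)
(S(315) + N(v))/(-181994 + C) = (315 + sqrt(-180 + 2*I*sqrt(34)))/(-181994 + 43860) = (315 + sqrt(-180 + 2*I*sqrt(34)))/(-138134) = (315 + sqrt(-180 + 2*I*sqrt(34)))*(-1/138134) = -315/138134 - sqrt(-180 + 2*I*sqrt(34))/138134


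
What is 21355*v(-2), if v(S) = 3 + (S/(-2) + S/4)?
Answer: 149485/2 ≈ 74743.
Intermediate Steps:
v(S) = 3 - S/4 (v(S) = 3 + (S*(-½) + S*(¼)) = 3 + (-S/2 + S/4) = 3 - S/4)
21355*v(-2) = 21355*(3 - ¼*(-2)) = 21355*(3 + ½) = 21355*(7/2) = 149485/2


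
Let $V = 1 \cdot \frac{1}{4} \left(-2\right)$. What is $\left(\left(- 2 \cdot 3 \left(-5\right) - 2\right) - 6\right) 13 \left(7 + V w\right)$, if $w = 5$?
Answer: $1287$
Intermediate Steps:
$V = - \frac{1}{2}$ ($V = 1 \cdot \frac{1}{4} \left(-2\right) = \frac{1}{4} \left(-2\right) = - \frac{1}{2} \approx -0.5$)
$\left(\left(- 2 \cdot 3 \left(-5\right) - 2\right) - 6\right) 13 \left(7 + V w\right) = \left(\left(- 2 \cdot 3 \left(-5\right) - 2\right) - 6\right) 13 \left(7 - \frac{5}{2}\right) = \left(\left(\left(-2\right) \left(-15\right) - 2\right) - 6\right) 13 \left(7 - \frac{5}{2}\right) = \left(\left(30 - 2\right) - 6\right) 13 \cdot \frac{9}{2} = \left(28 - 6\right) 13 \cdot \frac{9}{2} = 22 \cdot 13 \cdot \frac{9}{2} = 286 \cdot \frac{9}{2} = 1287$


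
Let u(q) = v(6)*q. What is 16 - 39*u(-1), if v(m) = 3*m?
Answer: 718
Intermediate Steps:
u(q) = 18*q (u(q) = (3*6)*q = 18*q)
16 - 39*u(-1) = 16 - 702*(-1) = 16 - 39*(-18) = 16 + 702 = 718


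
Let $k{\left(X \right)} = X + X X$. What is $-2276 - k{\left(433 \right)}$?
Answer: $-190198$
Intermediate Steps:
$k{\left(X \right)} = X + X^{2}$
$-2276 - k{\left(433 \right)} = -2276 - 433 \left(1 + 433\right) = -2276 - 433 \cdot 434 = -2276 - 187922 = -190198$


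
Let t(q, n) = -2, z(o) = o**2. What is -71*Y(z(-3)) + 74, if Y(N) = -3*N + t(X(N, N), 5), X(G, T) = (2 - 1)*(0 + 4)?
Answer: 2133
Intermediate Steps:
X(G, T) = 4 (X(G, T) = 1*4 = 4)
Y(N) = -2 - 3*N (Y(N) = -3*N - 2 = -2 - 3*N)
-71*Y(z(-3)) + 74 = -71*(-2 - 3*(-3)**2) + 74 = -71*(-2 - 3*9) + 74 = -71*(-2 - 27) + 74 = -71*(-29) + 74 = 2059 + 74 = 2133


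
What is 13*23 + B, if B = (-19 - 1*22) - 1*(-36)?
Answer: 294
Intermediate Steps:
B = -5 (B = (-19 - 22) + 36 = -41 + 36 = -5)
13*23 + B = 13*23 - 5 = 299 - 5 = 294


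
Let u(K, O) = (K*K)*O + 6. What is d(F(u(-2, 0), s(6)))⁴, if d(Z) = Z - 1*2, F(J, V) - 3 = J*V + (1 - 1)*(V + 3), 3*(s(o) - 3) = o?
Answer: 923521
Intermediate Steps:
s(o) = 3 + o/3
u(K, O) = 6 + O*K² (u(K, O) = K²*O + 6 = O*K² + 6 = 6 + O*K²)
F(J, V) = 3 + J*V (F(J, V) = 3 + (J*V + (1 - 1)*(V + 3)) = 3 + (J*V + 0*(3 + V)) = 3 + (J*V + 0) = 3 + J*V)
d(Z) = -2 + Z (d(Z) = Z - 2 = -2 + Z)
d(F(u(-2, 0), s(6)))⁴ = (-2 + (3 + (6 + 0*(-2)²)*(3 + (⅓)*6)))⁴ = (-2 + (3 + (6 + 0*4)*(3 + 2)))⁴ = (-2 + (3 + (6 + 0)*5))⁴ = (-2 + (3 + 6*5))⁴ = (-2 + (3 + 30))⁴ = (-2 + 33)⁴ = 31⁴ = 923521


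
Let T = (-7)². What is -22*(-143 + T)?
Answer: 2068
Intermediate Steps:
T = 49
-22*(-143 + T) = -22*(-143 + 49) = -22*(-94) = 2068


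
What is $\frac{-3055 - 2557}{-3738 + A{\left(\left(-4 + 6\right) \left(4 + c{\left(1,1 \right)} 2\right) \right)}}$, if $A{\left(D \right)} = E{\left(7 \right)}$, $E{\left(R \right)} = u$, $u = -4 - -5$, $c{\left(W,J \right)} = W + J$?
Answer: $\frac{5612}{3737} \approx 1.5017$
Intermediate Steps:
$c{\left(W,J \right)} = J + W$
$u = 1$ ($u = -4 + 5 = 1$)
$E{\left(R \right)} = 1$
$A{\left(D \right)} = 1$
$\frac{-3055 - 2557}{-3738 + A{\left(\left(-4 + 6\right) \left(4 + c{\left(1,1 \right)} 2\right) \right)}} = \frac{-3055 - 2557}{-3738 + 1} = - \frac{5612}{-3737} = \left(-5612\right) \left(- \frac{1}{3737}\right) = \frac{5612}{3737}$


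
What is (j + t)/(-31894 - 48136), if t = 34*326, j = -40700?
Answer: 14808/40015 ≈ 0.37006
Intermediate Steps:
t = 11084
(j + t)/(-31894 - 48136) = (-40700 + 11084)/(-31894 - 48136) = -29616/(-80030) = -29616*(-1/80030) = 14808/40015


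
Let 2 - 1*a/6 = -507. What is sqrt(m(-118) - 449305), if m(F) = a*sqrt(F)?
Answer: sqrt(-449305 + 3054*I*sqrt(118)) ≈ 24.729 + 670.76*I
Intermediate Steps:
a = 3054 (a = 12 - 6*(-507) = 12 + 3042 = 3054)
m(F) = 3054*sqrt(F)
sqrt(m(-118) - 449305) = sqrt(3054*sqrt(-118) - 449305) = sqrt(3054*(I*sqrt(118)) - 449305) = sqrt(3054*I*sqrt(118) - 449305) = sqrt(-449305 + 3054*I*sqrt(118))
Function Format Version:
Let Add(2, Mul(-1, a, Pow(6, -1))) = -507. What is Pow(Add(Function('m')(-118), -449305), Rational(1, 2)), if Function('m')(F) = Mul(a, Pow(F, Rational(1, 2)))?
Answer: Pow(Add(-449305, Mul(3054, I, Pow(118, Rational(1, 2)))), Rational(1, 2)) ≈ Add(24.729, Mul(670.76, I))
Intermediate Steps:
a = 3054 (a = Add(12, Mul(-6, -507)) = Add(12, 3042) = 3054)
Function('m')(F) = Mul(3054, Pow(F, Rational(1, 2)))
Pow(Add(Function('m')(-118), -449305), Rational(1, 2)) = Pow(Add(Mul(3054, Pow(-118, Rational(1, 2))), -449305), Rational(1, 2)) = Pow(Add(Mul(3054, Mul(I, Pow(118, Rational(1, 2)))), -449305), Rational(1, 2)) = Pow(Add(Mul(3054, I, Pow(118, Rational(1, 2))), -449305), Rational(1, 2)) = Pow(Add(-449305, Mul(3054, I, Pow(118, Rational(1, 2)))), Rational(1, 2))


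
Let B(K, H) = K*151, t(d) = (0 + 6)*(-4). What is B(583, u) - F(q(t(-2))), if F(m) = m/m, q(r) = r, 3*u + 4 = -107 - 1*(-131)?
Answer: 88032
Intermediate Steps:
t(d) = -24 (t(d) = 6*(-4) = -24)
u = 20/3 (u = -4/3 + (-107 - 1*(-131))/3 = -4/3 + (-107 + 131)/3 = -4/3 + (⅓)*24 = -4/3 + 8 = 20/3 ≈ 6.6667)
B(K, H) = 151*K
F(m) = 1
B(583, u) - F(q(t(-2))) = 151*583 - 1*1 = 88033 - 1 = 88032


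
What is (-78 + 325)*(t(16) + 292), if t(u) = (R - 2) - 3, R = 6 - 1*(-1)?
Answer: 72618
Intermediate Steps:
R = 7 (R = 6 + 1 = 7)
t(u) = 2 (t(u) = (7 - 2) - 3 = 5 - 3 = 2)
(-78 + 325)*(t(16) + 292) = (-78 + 325)*(2 + 292) = 247*294 = 72618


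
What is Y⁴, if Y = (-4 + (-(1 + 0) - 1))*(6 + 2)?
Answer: 5308416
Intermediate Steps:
Y = -48 (Y = (-4 + (-1*1 - 1))*8 = (-4 + (-1 - 1))*8 = (-4 - 2)*8 = -6*8 = -48)
Y⁴ = (-48)⁴ = 5308416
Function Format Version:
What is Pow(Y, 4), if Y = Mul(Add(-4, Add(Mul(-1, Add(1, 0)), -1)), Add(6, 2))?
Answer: 5308416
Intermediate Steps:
Y = -48 (Y = Mul(Add(-4, Add(Mul(-1, 1), -1)), 8) = Mul(Add(-4, Add(-1, -1)), 8) = Mul(Add(-4, -2), 8) = Mul(-6, 8) = -48)
Pow(Y, 4) = Pow(-48, 4) = 5308416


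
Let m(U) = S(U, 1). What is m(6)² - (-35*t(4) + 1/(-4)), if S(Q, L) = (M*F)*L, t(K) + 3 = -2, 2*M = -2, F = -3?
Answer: -663/4 ≈ -165.75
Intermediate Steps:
M = -1 (M = (½)*(-2) = -1)
t(K) = -5 (t(K) = -3 - 2 = -5)
S(Q, L) = 3*L (S(Q, L) = (-1*(-3))*L = 3*L)
m(U) = 3 (m(U) = 3*1 = 3)
m(6)² - (-35*t(4) + 1/(-4)) = 3² - (-35*(-5) + 1/(-4)) = 9 - (175 - ¼) = 9 - 1*699/4 = 9 - 699/4 = -663/4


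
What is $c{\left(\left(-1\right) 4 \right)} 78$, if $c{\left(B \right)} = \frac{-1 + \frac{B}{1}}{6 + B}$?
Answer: $-195$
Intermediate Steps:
$c{\left(B \right)} = \frac{-1 + B}{6 + B}$ ($c{\left(B \right)} = \frac{-1 + B 1}{6 + B} = \frac{-1 + B}{6 + B}$)
$c{\left(\left(-1\right) 4 \right)} 78 = \frac{-1 - 4}{6 - 4} \cdot 78 = \frac{1}{2} \left(-5\right) 78 = \left(- \frac{5}{2}\right) 78 = -195$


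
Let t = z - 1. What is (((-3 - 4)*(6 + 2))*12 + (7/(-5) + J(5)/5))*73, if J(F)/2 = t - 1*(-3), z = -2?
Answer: -245791/5 ≈ -49158.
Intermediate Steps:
t = -3 (t = -2 - 1 = -3)
J(F) = 0 (J(F) = 2*(-3 - 1*(-3)) = 2*(-3 + 3) = 2*0 = 0)
(((-3 - 4)*(6 + 2))*12 + (7/(-5) + J(5)/5))*73 = (((-3 - 4)*(6 + 2))*12 + (7/(-5) + 0/5))*73 = (-7*8*12 + (7*(-⅕) + 0*(⅕)))*73 = (-56*12 + (-7/5 + 0))*73 = (-672 - 7/5)*73 = -3367/5*73 = -245791/5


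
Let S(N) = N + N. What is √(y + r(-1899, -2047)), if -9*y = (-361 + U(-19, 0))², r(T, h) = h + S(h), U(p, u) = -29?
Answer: I*√23041 ≈ 151.79*I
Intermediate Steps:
S(N) = 2*N
r(T, h) = 3*h (r(T, h) = h + 2*h = 3*h)
y = -16900 (y = -(-361 - 29)²/9 = -⅑*(-390)² = -⅑*152100 = -16900)
√(y + r(-1899, -2047)) = √(-16900 + 3*(-2047)) = √(-16900 - 6141) = √(-23041) = I*√23041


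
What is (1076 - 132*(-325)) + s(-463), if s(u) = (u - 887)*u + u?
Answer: 668563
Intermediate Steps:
s(u) = u + u*(-887 + u) (s(u) = (-887 + u)*u + u = u*(-887 + u) + u = u + u*(-887 + u))
(1076 - 132*(-325)) + s(-463) = (1076 - 132*(-325)) - 463*(-886 - 463) = (1076 + 42900) - 463*(-1349) = 43976 + 624587 = 668563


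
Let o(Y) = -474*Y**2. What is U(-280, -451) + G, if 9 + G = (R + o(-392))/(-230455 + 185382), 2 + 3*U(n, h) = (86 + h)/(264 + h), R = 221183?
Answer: 13503115333/8428651 ≈ 1602.0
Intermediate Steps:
U(n, h) = -2/3 + (86 + h)/(3*(264 + h)) (U(n, h) = -2/3 + ((86 + h)/(264 + h))/3 = -2/3 + (86 + h)/(3*(264 + h)))
G = 72209896/45073 (G = -9 + (221183 - 474*(-392)**2)/(-230455 + 185382) = -9 + (221183 - 474*153664)/(-45073) = -9 + (221183 - 72836736)*(-1/45073) = -9 - 72615553*(-1/45073) = -9 + 72615553/45073 = 72209896/45073 ≈ 1602.1)
U(-280, -451) + G = (-442 - 1*(-451))/(3*(264 - 451)) + 72209896/45073 = (1/3)*(-442 + 451)/(-187) + 72209896/45073 = (1/3)*(-1/187)*9 + 72209896/45073 = -3/187 + 72209896/45073 = 13503115333/8428651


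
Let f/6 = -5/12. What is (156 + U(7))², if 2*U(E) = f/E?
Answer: 19035769/784 ≈ 24280.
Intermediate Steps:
f = -5/2 (f = 6*(-5/12) = -5/2 ≈ -2.5000)
U(E) = -5/(4*E) (U(E) = (-5/(2*E))/2 = -5/(4*E))
(156 + U(7))² = (156 - 5/4/7)² = (156 - 5/4*⅐)² = (156 - 5/28)² = (4363/28)² = 19035769/784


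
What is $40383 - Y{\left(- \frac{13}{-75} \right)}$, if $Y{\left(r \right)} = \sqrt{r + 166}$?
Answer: $40383 - \frac{11 \sqrt{309}}{15} \approx 40370.0$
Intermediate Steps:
$Y{\left(r \right)} = \sqrt{166 + r}$
$40383 - Y{\left(- \frac{13}{-75} \right)} = 40383 - \sqrt{166 - \frac{13}{-75}} = 40383 - \sqrt{166 - - \frac{13}{75}} = 40383 - \sqrt{166 + \frac{13}{75}} = 40383 - \sqrt{\frac{12463}{75}} = 40383 - \frac{11 \sqrt{309}}{15}$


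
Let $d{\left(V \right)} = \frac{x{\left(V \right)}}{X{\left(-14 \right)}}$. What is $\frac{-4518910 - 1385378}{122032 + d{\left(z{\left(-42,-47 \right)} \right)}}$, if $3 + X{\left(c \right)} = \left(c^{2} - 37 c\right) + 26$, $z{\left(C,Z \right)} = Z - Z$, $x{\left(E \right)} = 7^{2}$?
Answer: $- \frac{1450486752}{29979211} \approx -48.383$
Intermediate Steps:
$x{\left(E \right)} = 49$
$z{\left(C,Z \right)} = 0$
$X{\left(c \right)} = 23 + c^{2} - 37 c$ ($X{\left(c \right)} = -3 + \left(\left(c^{2} - 37 c\right) + 26\right) = -3 + \left(26 + c^{2} - 37 c\right) = 23 + c^{2} - 37 c$)
$d{\left(V \right)} = \frac{49}{737}$ ($d{\left(V \right)} = \frac{49}{23 + \left(-14\right)^{2} - -518} = \frac{49}{23 + 196 + 518} = \frac{49}{737}$)
$\frac{-4518910 - 1385378}{122032 + d{\left(z{\left(-42,-47 \right)} \right)}} = \frac{-4518910 - 1385378}{122032 + \frac{49}{737}} = - \frac{5904288}{\frac{89937633}{737}} = \left(-5904288\right) \frac{737}{89937633} = - \frac{1450486752}{29979211}$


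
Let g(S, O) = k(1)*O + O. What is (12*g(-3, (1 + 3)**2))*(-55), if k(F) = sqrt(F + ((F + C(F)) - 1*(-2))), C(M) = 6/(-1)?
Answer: -10560 - 10560*I*sqrt(2) ≈ -10560.0 - 14934.0*I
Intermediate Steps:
C(M) = -6 (C(M) = 6*(-1) = -6)
k(F) = sqrt(-4 + 2*F) (k(F) = sqrt(F + ((F - 6) - 1*(-2))) = sqrt(F + ((-6 + F) + 2)) = sqrt(F + (-4 + F)) = sqrt(-4 + 2*F))
g(S, O) = O + I*O*sqrt(2) (g(S, O) = sqrt(-4 + 2*1)*O + O = sqrt(-4 + 2)*O + O = sqrt(-2)*O + O = (I*sqrt(2))*O + O = I*O*sqrt(2) + O = O + I*O*sqrt(2))
(12*g(-3, (1 + 3)**2))*(-55) = (12*((1 + 3)**2*(1 + I*sqrt(2))))*(-55) = (12*(4**2*(1 + I*sqrt(2))))*(-55) = (12*(16*(1 + I*sqrt(2))))*(-55) = (12*(16 + 16*I*sqrt(2)))*(-55) = (192 + 192*I*sqrt(2))*(-55) = -10560 - 10560*I*sqrt(2)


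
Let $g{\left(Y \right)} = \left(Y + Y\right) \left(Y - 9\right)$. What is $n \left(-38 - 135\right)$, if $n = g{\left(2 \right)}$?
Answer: $4844$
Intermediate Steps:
$g{\left(Y \right)} = 2 Y \left(-9 + Y\right)$
$n = -28$ ($n = 2 \cdot 2 \left(-9 + 2\right) = 2 \cdot 2 \left(-7\right) = -28$)
$n \left(-38 - 135\right) = - 28 \left(-38 - 135\right) = \left(-28\right) \left(-173\right) = 4844$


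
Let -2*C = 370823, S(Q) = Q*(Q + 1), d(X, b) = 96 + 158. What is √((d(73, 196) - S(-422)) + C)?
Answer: I*√1451278/2 ≈ 602.34*I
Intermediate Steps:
d(X, b) = 254
S(Q) = Q*(1 + Q)
C = -370823/2 (C = -½*370823 = -370823/2 ≈ -1.8541e+5)
√((d(73, 196) - S(-422)) + C) = √((254 - (-422)*(1 - 422)) - 370823/2) = √((254 - (-422)*(-421)) - 370823/2) = √((254 - 1*177662) - 370823/2) = √((254 - 177662) - 370823/2) = √(-177408 - 370823/2) = √(-725639/2) = I*√1451278/2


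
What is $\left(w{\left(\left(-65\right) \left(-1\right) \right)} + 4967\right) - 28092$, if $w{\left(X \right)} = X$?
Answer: $-23060$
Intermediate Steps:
$\left(w{\left(\left(-65\right) \left(-1\right) \right)} + 4967\right) - 28092 = \left(\left(-65\right) \left(-1\right) + 4967\right) - 28092 = \left(65 + 4967\right) - 28092 = 5032 - 28092 = -23060$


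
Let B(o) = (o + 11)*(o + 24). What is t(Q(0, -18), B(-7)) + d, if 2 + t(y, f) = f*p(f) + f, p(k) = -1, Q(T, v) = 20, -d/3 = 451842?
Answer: -1355528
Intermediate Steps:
d = -1355526 (d = -3*451842 = -1355526)
B(o) = (11 + o)*(24 + o)
t(y, f) = -2 (t(y, f) = -2 + (f*(-1) + f) = -2 + (-f + f) = -2 + 0 = -2)
t(Q(0, -18), B(-7)) + d = -2 - 1355526 = -1355528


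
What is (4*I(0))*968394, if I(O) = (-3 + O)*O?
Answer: 0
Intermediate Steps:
I(O) = O*(-3 + O)
(4*I(0))*968394 = (4*(0*(-3 + 0)))*968394 = (4*(0*(-3)))*968394 = (4*0)*968394 = 0*968394 = 0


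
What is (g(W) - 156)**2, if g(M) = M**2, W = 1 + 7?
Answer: 8464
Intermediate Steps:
W = 8
(g(W) - 156)**2 = (8**2 - 156)**2 = (64 - 156)**2 = (-92)**2 = 8464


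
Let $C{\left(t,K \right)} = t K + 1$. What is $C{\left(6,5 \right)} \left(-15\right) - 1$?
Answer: $-466$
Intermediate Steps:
$C{\left(t,K \right)} = 1 + K t$ ($C{\left(t,K \right)} = K t + 1 = 1 + K t$)
$C{\left(6,5 \right)} \left(-15\right) - 1 = \left(1 + 5 \cdot 6\right) \left(-15\right) - 1 = \left(1 + 30\right) \left(-15\right) - 1 = 31 \left(-15\right) - 1 = -465 - 1 = -466$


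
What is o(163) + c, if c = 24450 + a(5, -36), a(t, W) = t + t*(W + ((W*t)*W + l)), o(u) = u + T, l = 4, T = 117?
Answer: 56975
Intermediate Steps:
o(u) = 117 + u (o(u) = u + 117 = 117 + u)
a(t, W) = t + t*(4 + W + t*W**2) (a(t, W) = t + t*(W + ((W*t)*W + 4)) = t + t*(W + (t*W**2 + 4)) = t + t*(W + (4 + t*W**2)) = t + t*(4 + W + t*W**2))
c = 56695 (c = 24450 + 5*(5 - 36 + 5*(-36)**2) = 24450 + 5*(5 - 36 + 5*1296) = 24450 + 5*(5 - 36 + 6480) = 24450 + 5*6449 = 24450 + 32245 = 56695)
o(163) + c = (117 + 163) + 56695 = 280 + 56695 = 56975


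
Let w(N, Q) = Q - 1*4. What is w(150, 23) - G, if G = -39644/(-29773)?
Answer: 526043/29773 ≈ 17.668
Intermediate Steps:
w(N, Q) = -4 + Q (w(N, Q) = Q - 4 = -4 + Q)
G = 39644/29773 (G = -39644*(-1/29773) = 39644/29773 ≈ 1.3315)
w(150, 23) - G = (-4 + 23) - 1*39644/29773 = 19 - 39644/29773 = 526043/29773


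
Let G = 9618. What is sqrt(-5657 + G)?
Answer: sqrt(3961) ≈ 62.936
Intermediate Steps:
sqrt(-5657 + G) = sqrt(-5657 + 9618) = sqrt(3961)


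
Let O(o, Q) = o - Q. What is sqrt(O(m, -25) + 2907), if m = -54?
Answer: sqrt(2878) ≈ 53.647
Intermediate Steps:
sqrt(O(m, -25) + 2907) = sqrt((-54 - 1*(-25)) + 2907) = sqrt((-54 + 25) + 2907) = sqrt(-29 + 2907) = sqrt(2878)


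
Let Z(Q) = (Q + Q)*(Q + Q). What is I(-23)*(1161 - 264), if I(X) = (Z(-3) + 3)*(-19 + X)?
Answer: -1469286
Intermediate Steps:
Z(Q) = 4*Q² (Z(Q) = (2*Q)*(2*Q) = 4*Q²)
I(X) = -741 + 39*X (I(X) = (4*(-3)² + 3)*(-19 + X) = (4*9 + 3)*(-19 + X) = (36 + 3)*(-19 + X) = 39*(-19 + X) = -741 + 39*X)
I(-23)*(1161 - 264) = (-741 + 39*(-23))*(1161 - 264) = (-741 - 897)*897 = -1638*897 = -1469286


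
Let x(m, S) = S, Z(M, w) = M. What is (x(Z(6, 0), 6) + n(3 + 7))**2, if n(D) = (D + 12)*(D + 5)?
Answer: 112896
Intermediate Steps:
n(D) = (5 + D)*(12 + D) (n(D) = (12 + D)*(5 + D) = (5 + D)*(12 + D))
(x(Z(6, 0), 6) + n(3 + 7))**2 = (6 + (60 + (3 + 7)**2 + 17*(3 + 7)))**2 = (6 + (60 + 10**2 + 17*10))**2 = (6 + (60 + 100 + 170))**2 = (6 + 330)**2 = 336**2 = 112896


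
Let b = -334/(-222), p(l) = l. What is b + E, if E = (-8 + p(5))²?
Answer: 1166/111 ≈ 10.505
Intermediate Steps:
b = 167/111 (b = -334*(-1/222) = 167/111 ≈ 1.5045)
E = 9 (E = (-8 + 5)² = (-3)² = 9)
b + E = 167/111 + 9 = 1166/111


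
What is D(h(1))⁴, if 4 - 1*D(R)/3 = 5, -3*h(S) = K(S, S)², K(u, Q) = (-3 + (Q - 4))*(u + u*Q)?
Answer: 81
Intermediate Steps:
K(u, Q) = (-7 + Q)*(u + Q*u) (K(u, Q) = (-3 + (-4 + Q))*(u + Q*u) = (-7 + Q)*(u + Q*u))
h(S) = -S²*(-7 + S² - 6*S)²/3
D(R) = -3 (D(R) = 12 - 3*5 = 12 - 15 = -3)
D(h(1))⁴ = (-3)⁴ = 81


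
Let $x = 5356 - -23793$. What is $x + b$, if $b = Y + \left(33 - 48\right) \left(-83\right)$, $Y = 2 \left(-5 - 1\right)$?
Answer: $30382$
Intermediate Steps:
$Y = -12$ ($Y = 2 \left(-6\right) = -12$)
$x = 29149$ ($x = 5356 + 23793 = 29149$)
$b = 1233$ ($b = -12 + \left(33 - 48\right) \left(-83\right) = -12 - -1245 = -12 + 1245 = 1233$)
$x + b = 29149 + 1233 = 30382$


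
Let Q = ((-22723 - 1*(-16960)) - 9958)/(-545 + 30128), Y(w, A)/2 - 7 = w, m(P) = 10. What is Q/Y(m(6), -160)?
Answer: -15721/1005822 ≈ -0.015630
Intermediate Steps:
Y(w, A) = 14 + 2*w
Q = -15721/29583 (Q = ((-22723 + 16960) - 9958)/29583 = (-5763 - 9958)*(1/29583) = -15721*1/29583 = -15721/29583 ≈ -0.53142)
Q/Y(m(6), -160) = -15721/(29583*(14 + 2*10)) = -15721/(29583*(14 + 20)) = -15721/29583/34 = -15721/29583*1/34 = -15721/1005822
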